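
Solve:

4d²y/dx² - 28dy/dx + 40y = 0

Characteristic equation: 4r² - 28r + 40 = 0
Divide by 4: r² - 7r + 10 = 0
Roots: r = 2, 5 (distinct real)
General solution: y = C₁e^(2x) + C₂e^(5x)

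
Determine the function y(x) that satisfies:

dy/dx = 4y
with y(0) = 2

General solution: y = Ce^(4x)
Applying IC y(0) = 2:
Particular solution: y = 2e^(4x)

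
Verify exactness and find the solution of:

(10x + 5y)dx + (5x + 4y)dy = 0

Verify exactness: ∂M/∂y = ∂N/∂x ✓
Find F(x,y) such that ∂F/∂x = M, ∂F/∂y = N
Solution: 5x² + 5xy + 2y² = C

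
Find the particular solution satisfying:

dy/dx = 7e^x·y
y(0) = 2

General solution: y = Ce^(7e^x)
Applying IC y(0) = 2:
Particular solution: y = 2e^(7(e^x - 1))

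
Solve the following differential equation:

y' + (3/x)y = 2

Using integrating factor method:

General solution: y = (1/2)x + Cx^(-3)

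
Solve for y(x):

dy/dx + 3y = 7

Using integrating factor method:

General solution: y = 7/3 + Ce^(-3x)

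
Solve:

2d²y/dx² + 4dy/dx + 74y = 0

Characteristic equation: 2r² + 4r + 74 = 0
Divide by 2: r² + 2r + 37 = 0
Roots: r = -1 ± 6i (complex conjugates)
General solution: y = e^(-x)(C₁cos(6x) + C₂sin(6x))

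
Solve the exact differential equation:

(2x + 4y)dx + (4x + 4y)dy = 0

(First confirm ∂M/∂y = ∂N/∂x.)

Verify exactness: ∂M/∂y = ∂N/∂x ✓
Find F(x,y) such that ∂F/∂x = M, ∂F/∂y = N
Solution: x² + 4xy + 2y² = C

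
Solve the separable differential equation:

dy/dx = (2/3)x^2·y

Separating variables and integrating:
ln|y| = 2x^3/9 + C

General solution: y = Ce^(2x^3/9)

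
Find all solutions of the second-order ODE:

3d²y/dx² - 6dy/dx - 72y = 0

Characteristic equation: 3r² - 6r - 72 = 0
Divide by 3: r² - 2r - 24 = 0
Roots: r = 6, -4 (distinct real)
General solution: y = C₁e^(6x) + C₂e^(-4x)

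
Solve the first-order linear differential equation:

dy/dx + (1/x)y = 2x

Using integrating factor method:

General solution: y = (2/3)x^2 + C/x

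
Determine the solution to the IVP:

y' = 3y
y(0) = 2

General solution: y = Ce^(3x)
Applying IC y(0) = 2:
Particular solution: y = 2e^(3x)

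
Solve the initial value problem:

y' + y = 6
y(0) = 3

General solution: y = 6 + Ce^(-x)
Applying y(0) = 3: C = 3 - 6 = -3
Particular solution: y = 6 - 3e^(-x)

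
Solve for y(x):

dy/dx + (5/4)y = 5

Using integrating factor method:

General solution: y = 4 + Ce^(-5x/4)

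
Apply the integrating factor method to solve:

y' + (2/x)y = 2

Using integrating factor method:

General solution: y = (2/3)x + Cx^(-2)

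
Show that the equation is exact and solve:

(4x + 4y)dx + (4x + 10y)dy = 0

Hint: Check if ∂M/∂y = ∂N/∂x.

Verify exactness: ∂M/∂y = ∂N/∂x ✓
Find F(x,y) such that ∂F/∂x = M, ∂F/∂y = N
Solution: 2x² + 4xy + 5y² = C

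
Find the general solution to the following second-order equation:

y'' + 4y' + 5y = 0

Characteristic equation: r² + 4r + 5 = 0
Roots: r = -2 ± i (complex conjugates)
General solution: y = e^(-2x)(C₁cos(x) + C₂sin(x))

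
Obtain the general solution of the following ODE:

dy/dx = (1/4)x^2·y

Separating variables and integrating:
ln|y| = x^3/12 + C

General solution: y = Ce^(x^3/12)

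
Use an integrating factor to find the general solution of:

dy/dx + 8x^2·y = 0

Using integrating factor method:

General solution: y = Ce^(-8x^3/3)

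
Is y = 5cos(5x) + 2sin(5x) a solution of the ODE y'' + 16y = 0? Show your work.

Verification:
y'' = -125cos(5x) - 50sin(5x)
y'' + 16y ≠ 0 (frequency mismatch: got 25 instead of 16)

No, it is not a solution.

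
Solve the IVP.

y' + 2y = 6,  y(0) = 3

General solution: y = 3 + Ce^(-2x)
Applying y(0) = 3: C = 3 - 3 = 0
Particular solution: y = 3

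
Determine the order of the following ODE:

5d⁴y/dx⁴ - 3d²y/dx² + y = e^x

The order is 4 (highest derivative is of order 4).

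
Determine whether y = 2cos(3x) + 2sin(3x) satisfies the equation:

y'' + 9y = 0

Verification:
y'' = -18cos(3x) - 18sin(3x)
y'' + 9y = 0 ✓

Yes, it is a solution.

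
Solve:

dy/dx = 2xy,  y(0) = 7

General solution: y = Ce^(x²)
Applying IC y(0) = 7:
Particular solution: y = 7e^(x²)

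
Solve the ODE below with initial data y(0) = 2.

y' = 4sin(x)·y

General solution: y = Ce^(-4cos(x))
Applying IC y(0) = 2:
Particular solution: y = 2e^(4(1-cos(x)))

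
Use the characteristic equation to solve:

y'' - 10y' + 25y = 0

Characteristic equation: r² - 10r + 25 = 0
Factored: (r - 5)² = 0
Repeated root: r = 5
General solution: y = (C₁ + C₂x)e^(5x)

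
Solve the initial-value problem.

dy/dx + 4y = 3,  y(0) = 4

General solution: y = 3/4 + Ce^(-4x)
Applying y(0) = 4: C = 4 - 3/4 = 13/4
Particular solution: y = 3/4 + (13/4)e^(-4x)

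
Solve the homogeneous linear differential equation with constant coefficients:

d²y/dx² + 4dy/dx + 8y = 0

Characteristic equation: r² + 4r + 8 = 0
Roots: r = -2 ± 2i (complex conjugates)
General solution: y = e^(-2x)(C₁cos(2x) + C₂sin(2x))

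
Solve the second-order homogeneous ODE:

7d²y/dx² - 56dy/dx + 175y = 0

Characteristic equation: 7r² - 56r + 175 = 0
Divide by 7: r² - 8r + 25 = 0
Roots: r = 4 ± 3i (complex conjugates)
General solution: y = e^(4x)(C₁cos(3x) + C₂sin(3x))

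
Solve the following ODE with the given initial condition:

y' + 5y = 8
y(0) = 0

General solution: y = 8/5 + Ce^(-5x)
Applying y(0) = 0: C = 0 - 8/5 = -8/5
Particular solution: y = 8/5 - (8/5)e^(-5x)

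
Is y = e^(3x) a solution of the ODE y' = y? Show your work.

Verification:
y = e^(3x)
y' = 3e^(3x)
But y = e^(3x)
y' ≠ y — the derivative does not match

No, it is not a solution.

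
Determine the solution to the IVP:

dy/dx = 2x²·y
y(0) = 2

General solution: y = Ce^(2x³/3)
Applying IC y(0) = 2:
Particular solution: y = 2e^(2x³/3)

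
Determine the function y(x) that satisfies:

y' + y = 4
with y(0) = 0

General solution: y = 4 + Ce^(-x)
Applying y(0) = 0: C = 0 - 4 = -4
Particular solution: y = 4 - 4e^(-x)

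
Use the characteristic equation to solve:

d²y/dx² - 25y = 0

Characteristic equation: r² - 25 = 0
Roots: r = 5, -5 (distinct real)
General solution: y = C₁e^(5x) + C₂e^(-5x)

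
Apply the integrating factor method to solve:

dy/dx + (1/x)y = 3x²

Using integrating factor method:

General solution: y = (3/4)x^3 + C/x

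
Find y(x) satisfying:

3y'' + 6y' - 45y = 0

Characteristic equation: 3r² + 6r - 45 = 0
Divide by 3: r² + 2r - 15 = 0
Roots: r = 3, -5 (distinct real)
General solution: y = C₁e^(3x) + C₂e^(-5x)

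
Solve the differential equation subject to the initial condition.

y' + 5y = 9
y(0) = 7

General solution: y = 9/5 + Ce^(-5x)
Applying y(0) = 7: C = 7 - 9/5 = 26/5
Particular solution: y = 9/5 + (26/5)e^(-5x)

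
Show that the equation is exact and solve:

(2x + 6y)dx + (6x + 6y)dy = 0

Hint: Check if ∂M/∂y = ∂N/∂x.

Verify exactness: ∂M/∂y = ∂N/∂x ✓
Find F(x,y) such that ∂F/∂x = M, ∂F/∂y = N
Solution: x² + 6xy + 3y² = C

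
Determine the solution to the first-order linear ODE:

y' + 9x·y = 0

Using integrating factor method:

General solution: y = Ce^(-9x^2/2)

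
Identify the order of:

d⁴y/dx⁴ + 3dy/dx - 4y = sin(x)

The order is 4 (highest derivative is of order 4).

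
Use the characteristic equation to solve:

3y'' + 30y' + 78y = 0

Characteristic equation: 3r² + 30r + 78 = 0
Divide by 3: r² + 10r + 26 = 0
Roots: r = -5 ± i (complex conjugates)
General solution: y = e^(-5x)(C₁cos(x) + C₂sin(x))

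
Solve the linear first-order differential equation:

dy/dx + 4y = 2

Using integrating factor method:

General solution: y = 1/2 + Ce^(-4x)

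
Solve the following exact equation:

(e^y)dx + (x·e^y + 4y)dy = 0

Verify exactness: ∂M/∂y = ∂N/∂x ✓
Find F(x,y) such that ∂F/∂x = M, ∂F/∂y = N
Solution: x·e^y + 2y² = C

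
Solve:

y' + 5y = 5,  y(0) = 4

General solution: y = 1 + Ce^(-5x)
Applying y(0) = 4: C = 4 - 1 = 3
Particular solution: y = 1 + 3e^(-5x)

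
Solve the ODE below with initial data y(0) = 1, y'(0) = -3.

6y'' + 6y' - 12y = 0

General solution: y = C₁e^x + C₂e^(-2x)
Applying ICs: C₁ = -1/3, C₂ = 4/3
Particular solution: y = -(1/3)e^x + (4/3)e^(-2x)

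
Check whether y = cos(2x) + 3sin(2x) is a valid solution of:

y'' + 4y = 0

Verification:
y'' = -4cos(2x) - 12sin(2x)
y'' + 4y = 0 ✓

Yes, it is a solution.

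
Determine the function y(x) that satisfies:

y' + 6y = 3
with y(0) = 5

General solution: y = 1/2 + Ce^(-6x)
Applying y(0) = 5: C = 5 - 1/2 = 9/2
Particular solution: y = 1/2 + (9/2)e^(-6x)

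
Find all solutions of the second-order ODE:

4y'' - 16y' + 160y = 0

Characteristic equation: 4r² - 16r + 160 = 0
Divide by 4: r² - 4r + 40 = 0
Roots: r = 2 ± 6i (complex conjugates)
General solution: y = e^(2x)(C₁cos(6x) + C₂sin(6x))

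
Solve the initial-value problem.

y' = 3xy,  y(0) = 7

General solution: y = Ce^(3x²/2)
Applying IC y(0) = 7:
Particular solution: y = 7e^(3x²/2)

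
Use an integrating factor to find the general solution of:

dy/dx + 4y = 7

Using integrating factor method:

General solution: y = 7/4 + Ce^(-4x)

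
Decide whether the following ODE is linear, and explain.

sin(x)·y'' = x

Linear (y and its derivatives appear to the first power only, no products of y terms)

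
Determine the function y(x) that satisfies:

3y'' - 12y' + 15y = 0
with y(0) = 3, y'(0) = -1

General solution: y = e^(2x)(C₁cos(x) + C₂sin(x))
Complex roots r = 2 ± i
Applying ICs: C₁ = 3, C₂ = -7
Particular solution: y = e^(2x)(3cos(x) - 7sin(x))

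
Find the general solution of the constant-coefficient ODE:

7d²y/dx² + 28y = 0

Characteristic equation: 7r² + 28 = 0
Divide by 7: r² + 4 = 0
Roots: r = ±2i (complex conjugates)
General solution: y = C₁cos(2x) + C₂sin(2x)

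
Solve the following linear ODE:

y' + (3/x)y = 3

Using integrating factor method:

General solution: y = (3/4)x + Cx^(-3)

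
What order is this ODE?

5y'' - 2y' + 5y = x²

The order is 2 (highest derivative is of order 2).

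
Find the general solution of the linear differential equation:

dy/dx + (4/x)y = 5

Using integrating factor method:

General solution: y = x + Cx^(-4)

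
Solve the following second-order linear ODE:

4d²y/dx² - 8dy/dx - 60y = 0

Characteristic equation: 4r² - 8r - 60 = 0
Divide by 4: r² - 2r - 15 = 0
Roots: r = 5, -3 (distinct real)
General solution: y = C₁e^(5x) + C₂e^(-3x)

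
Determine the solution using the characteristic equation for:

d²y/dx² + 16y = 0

Characteristic equation: r² + 16 = 0
Roots: r = ±4i (complex conjugates)
General solution: y = C₁cos(4x) + C₂sin(4x)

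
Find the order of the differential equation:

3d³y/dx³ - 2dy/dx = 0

The order is 3 (highest derivative is of order 3).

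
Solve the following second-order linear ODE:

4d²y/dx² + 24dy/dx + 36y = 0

Characteristic equation: 4r² + 24r + 36 = 0
Divide by 4: r² + 6r + 9 = 0
Factored: (r + 3)² = 0
Repeated root: r = -3
General solution: y = (C₁ + C₂x)e^(-3x)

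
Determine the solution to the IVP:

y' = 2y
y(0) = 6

General solution: y = Ce^(2x)
Applying IC y(0) = 6:
Particular solution: y = 6e^(2x)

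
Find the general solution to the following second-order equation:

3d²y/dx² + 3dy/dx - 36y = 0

Characteristic equation: 3r² + 3r - 36 = 0
Divide by 3: r² + r - 12 = 0
Roots: r = 3, -4 (distinct real)
General solution: y = C₁e^(3x) + C₂e^(-4x)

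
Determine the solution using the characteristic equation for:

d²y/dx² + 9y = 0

Characteristic equation: r² + 9 = 0
Roots: r = ±3i (complex conjugates)
General solution: y = C₁cos(3x) + C₂sin(3x)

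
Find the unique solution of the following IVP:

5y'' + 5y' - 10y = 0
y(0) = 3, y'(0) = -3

General solution: y = C₁e^x + C₂e^(-2x)
Applying ICs: C₁ = 1, C₂ = 2
Particular solution: y = e^x + 2e^(-2x)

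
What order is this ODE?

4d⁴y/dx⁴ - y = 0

The order is 4 (highest derivative is of order 4).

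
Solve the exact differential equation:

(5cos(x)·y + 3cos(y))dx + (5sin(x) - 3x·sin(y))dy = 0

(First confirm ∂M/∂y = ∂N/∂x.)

Verify exactness: ∂M/∂y = ∂N/∂x ✓
Find F(x,y) such that ∂F/∂x = M, ∂F/∂y = N
Solution: 5sin(x)·y + 3x·cos(y) = C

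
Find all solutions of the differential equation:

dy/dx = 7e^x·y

Separating variables and integrating:
ln|y| = 7e^x + C

General solution: y = Ce^(7e^x)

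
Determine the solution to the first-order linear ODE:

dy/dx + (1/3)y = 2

Using integrating factor method:

General solution: y = 6 + Ce^(-x/3)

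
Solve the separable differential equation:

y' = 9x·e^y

Separating variables and integrating:
-e^(-y) = 9x²/2 + C

General solution: y = -ln(C - 9x²/2)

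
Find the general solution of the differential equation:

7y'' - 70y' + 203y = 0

Characteristic equation: 7r² - 70r + 203 = 0
Divide by 7: r² - 10r + 29 = 0
Roots: r = 5 ± 2i (complex conjugates)
General solution: y = e^(5x)(C₁cos(2x) + C₂sin(2x))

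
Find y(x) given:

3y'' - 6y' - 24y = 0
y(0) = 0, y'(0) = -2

General solution: y = C₁e^(4x) + C₂e^(-2x)
Applying ICs: C₁ = -1/3, C₂ = 1/3
Particular solution: y = -(1/3)e^(4x) + (1/3)e^(-2x)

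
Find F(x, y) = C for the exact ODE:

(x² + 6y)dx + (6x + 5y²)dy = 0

Verify exactness: ∂M/∂y = ∂N/∂x ✓
Find F(x,y) such that ∂F/∂x = M, ∂F/∂y = N
Solution: x³/3 + 6xy + 5y³/3 = C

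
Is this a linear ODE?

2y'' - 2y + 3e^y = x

No. Nonlinear (e^y is nonlinear in y)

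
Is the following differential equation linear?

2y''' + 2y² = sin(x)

No. Nonlinear (y² term)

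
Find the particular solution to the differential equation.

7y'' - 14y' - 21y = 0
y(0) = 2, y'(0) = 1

General solution: y = C₁e^(3x) + C₂e^(-x)
Applying ICs: C₁ = 3/4, C₂ = 5/4
Particular solution: y = (3/4)e^(3x) + (5/4)e^(-x)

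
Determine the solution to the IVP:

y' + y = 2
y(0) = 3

General solution: y = 2 + Ce^(-x)
Applying y(0) = 3: C = 3 - 2 = 1
Particular solution: y = 2 + e^(-x)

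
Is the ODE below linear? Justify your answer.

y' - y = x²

Yes. Linear (y and its derivatives appear to the first power only, no products of y terms)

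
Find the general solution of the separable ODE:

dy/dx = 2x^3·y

Separating variables and integrating:
ln|y| = x^4/2 + C

General solution: y = Ce^(x^4/2)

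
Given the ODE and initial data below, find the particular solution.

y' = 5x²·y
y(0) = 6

General solution: y = Ce^(5x³/3)
Applying IC y(0) = 6:
Particular solution: y = 6e^(5x³/3)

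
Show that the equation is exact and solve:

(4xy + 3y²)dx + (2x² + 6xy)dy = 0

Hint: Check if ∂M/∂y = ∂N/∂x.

Verify exactness: ∂M/∂y = ∂N/∂x ✓
Find F(x,y) such that ∂F/∂x = M, ∂F/∂y = N
Solution: 2x²y + 3xy² = C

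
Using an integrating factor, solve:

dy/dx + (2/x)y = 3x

Using integrating factor method:

General solution: y = (3/4)x^2 + Cx^(-2)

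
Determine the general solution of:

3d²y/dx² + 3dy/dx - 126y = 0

Characteristic equation: 3r² + 3r - 126 = 0
Divide by 3: r² + r - 42 = 0
Roots: r = 6, -7 (distinct real)
General solution: y = C₁e^(6x) + C₂e^(-7x)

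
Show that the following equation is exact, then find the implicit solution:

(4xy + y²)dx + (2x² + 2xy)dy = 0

Verify exactness: ∂M/∂y = ∂N/∂x ✓
Find F(x,y) such that ∂F/∂x = M, ∂F/∂y = N
Solution: 2x²y + xy² = C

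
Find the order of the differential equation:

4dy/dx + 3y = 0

The order is 1 (highest derivative is of order 1).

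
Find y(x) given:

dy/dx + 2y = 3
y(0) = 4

General solution: y = 3/2 + Ce^(-2x)
Applying y(0) = 4: C = 4 - 3/2 = 5/2
Particular solution: y = 3/2 + (5/2)e^(-2x)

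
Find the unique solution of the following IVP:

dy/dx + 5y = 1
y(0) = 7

General solution: y = 1/5 + Ce^(-5x)
Applying y(0) = 7: C = 7 - 1/5 = 34/5
Particular solution: y = 1/5 + (34/5)e^(-5x)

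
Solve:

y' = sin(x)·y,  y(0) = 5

General solution: y = Ce^(-cos(x))
Applying IC y(0) = 5:
Particular solution: y = 5e^(1-cos(x))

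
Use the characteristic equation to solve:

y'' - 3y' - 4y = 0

Characteristic equation: r² - 3r - 4 = 0
Roots: r = 4, -1 (distinct real)
General solution: y = C₁e^(4x) + C₂e^(-x)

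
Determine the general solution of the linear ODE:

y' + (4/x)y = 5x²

Using integrating factor method:

General solution: y = (5/7)x^3 + Cx^(-4)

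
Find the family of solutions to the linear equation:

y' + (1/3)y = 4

Using integrating factor method:

General solution: y = 12 + Ce^(-x/3)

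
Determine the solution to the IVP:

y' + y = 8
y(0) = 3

General solution: y = 8 + Ce^(-x)
Applying y(0) = 3: C = 3 - 8 = -5
Particular solution: y = 8 - 5e^(-x)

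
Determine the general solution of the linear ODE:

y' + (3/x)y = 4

Using integrating factor method:

General solution: y = x + Cx^(-3)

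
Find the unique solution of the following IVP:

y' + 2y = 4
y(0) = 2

General solution: y = 2 + Ce^(-2x)
Applying y(0) = 2: C = 2 - 2 = 0
Particular solution: y = 2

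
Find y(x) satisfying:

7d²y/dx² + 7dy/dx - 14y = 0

Characteristic equation: 7r² + 7r - 14 = 0
Divide by 7: r² + r - 2 = 0
Roots: r = 1, -2 (distinct real)
General solution: y = C₁e^x + C₂e^(-2x)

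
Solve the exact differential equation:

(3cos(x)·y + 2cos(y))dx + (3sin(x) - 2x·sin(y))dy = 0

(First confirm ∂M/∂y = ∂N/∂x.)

Verify exactness: ∂M/∂y = ∂N/∂x ✓
Find F(x,y) such that ∂F/∂x = M, ∂F/∂y = N
Solution: 3sin(x)·y + 2x·cos(y) = C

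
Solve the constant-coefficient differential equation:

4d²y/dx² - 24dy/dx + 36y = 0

Characteristic equation: 4r² - 24r + 36 = 0
Divide by 4: r² - 6r + 9 = 0
Factored: (r - 3)² = 0
Repeated root: r = 3
General solution: y = (C₁ + C₂x)e^(3x)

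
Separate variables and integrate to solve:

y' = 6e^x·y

Separating variables and integrating:
ln|y| = 6e^x + C

General solution: y = Ce^(6e^x)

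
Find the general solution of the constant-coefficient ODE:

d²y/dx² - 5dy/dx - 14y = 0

Characteristic equation: r² - 5r - 14 = 0
Roots: r = 7, -2 (distinct real)
General solution: y = C₁e^(7x) + C₂e^(-2x)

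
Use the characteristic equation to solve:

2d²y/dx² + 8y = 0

Characteristic equation: 2r² + 8 = 0
Divide by 2: r² + 4 = 0
Roots: r = ±2i (complex conjugates)
General solution: y = C₁cos(2x) + C₂sin(2x)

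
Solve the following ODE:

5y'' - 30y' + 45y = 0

Characteristic equation: 5r² - 30r + 45 = 0
Divide by 5: r² - 6r + 9 = 0
Factored: (r - 3)² = 0
Repeated root: r = 3
General solution: y = (C₁ + C₂x)e^(3x)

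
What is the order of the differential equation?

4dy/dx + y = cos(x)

The order is 1 (highest derivative is of order 1).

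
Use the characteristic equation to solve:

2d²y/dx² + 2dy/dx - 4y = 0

Characteristic equation: 2r² + 2r - 4 = 0
Divide by 2: r² + r - 2 = 0
Roots: r = 1, -2 (distinct real)
General solution: y = C₁e^x + C₂e^(-2x)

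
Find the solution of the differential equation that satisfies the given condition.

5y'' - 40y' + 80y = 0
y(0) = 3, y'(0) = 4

General solution: y = (C₁ + C₂x)e^(4x)
Repeated root r = 4
Applying ICs: C₁ = 3, C₂ = -8
Particular solution: y = (3 - 8x)e^(4x)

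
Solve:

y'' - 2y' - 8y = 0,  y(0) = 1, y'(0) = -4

General solution: y = C₁e^(4x) + C₂e^(-2x)
Applying ICs: C₁ = -1/3, C₂ = 4/3
Particular solution: y = -(1/3)e^(4x) + (4/3)e^(-2x)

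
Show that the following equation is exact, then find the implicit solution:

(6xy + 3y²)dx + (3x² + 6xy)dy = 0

Verify exactness: ∂M/∂y = ∂N/∂x ✓
Find F(x,y) such that ∂F/∂x = M, ∂F/∂y = N
Solution: 3x²y + 3xy² = C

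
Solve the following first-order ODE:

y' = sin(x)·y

Separating variables and integrating:
ln|y| = -cos(x) + C

General solution: y = Ce^(-cos(x))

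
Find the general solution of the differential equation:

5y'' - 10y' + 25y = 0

Characteristic equation: 5r² - 10r + 25 = 0
Divide by 5: r² - 2r + 5 = 0
Roots: r = 1 ± 2i (complex conjugates)
General solution: y = e^x(C₁cos(2x) + C₂sin(2x))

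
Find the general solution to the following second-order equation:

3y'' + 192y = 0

Characteristic equation: 3r² + 192 = 0
Divide by 3: r² + 64 = 0
Roots: r = ±8i (complex conjugates)
General solution: y = C₁cos(8x) + C₂sin(8x)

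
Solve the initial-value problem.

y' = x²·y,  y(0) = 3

General solution: y = Ce^(x³/3)
Applying IC y(0) = 3:
Particular solution: y = 3e^(x³/3)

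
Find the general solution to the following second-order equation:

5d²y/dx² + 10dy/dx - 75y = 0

Characteristic equation: 5r² + 10r - 75 = 0
Divide by 5: r² + 2r - 15 = 0
Roots: r = 3, -5 (distinct real)
General solution: y = C₁e^(3x) + C₂e^(-5x)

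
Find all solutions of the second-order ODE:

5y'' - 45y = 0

Characteristic equation: 5r² - 45 = 0
Divide by 5: r² - 9 = 0
Roots: r = 3, -3 (distinct real)
General solution: y = C₁e^(3x) + C₂e^(-3x)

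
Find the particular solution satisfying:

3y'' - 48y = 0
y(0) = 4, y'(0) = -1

General solution: y = C₁e^(4x) + C₂e^(-4x)
Applying ICs: C₁ = 15/8, C₂ = 17/8
Particular solution: y = (15/8)e^(4x) + (17/8)e^(-4x)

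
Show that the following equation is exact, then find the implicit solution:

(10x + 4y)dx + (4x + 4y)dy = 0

Verify exactness: ∂M/∂y = ∂N/∂x ✓
Find F(x,y) such that ∂F/∂x = M, ∂F/∂y = N
Solution: 5x² + 4xy + 2y² = C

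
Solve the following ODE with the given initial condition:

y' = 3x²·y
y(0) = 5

General solution: y = Ce^(x³)
Applying IC y(0) = 5:
Particular solution: y = 5e^(x³)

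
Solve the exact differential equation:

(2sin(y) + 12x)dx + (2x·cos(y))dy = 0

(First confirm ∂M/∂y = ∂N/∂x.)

Verify exactness: ∂M/∂y = ∂N/∂x ✓
Find F(x,y) such that ∂F/∂x = M, ∂F/∂y = N
Solution: 2x·sin(y) + 6x² = C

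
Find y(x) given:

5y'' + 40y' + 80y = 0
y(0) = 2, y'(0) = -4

General solution: y = (C₁ + C₂x)e^(-4x)
Repeated root r = -4
Applying ICs: C₁ = 2, C₂ = 4
Particular solution: y = (2 + 4x)e^(-4x)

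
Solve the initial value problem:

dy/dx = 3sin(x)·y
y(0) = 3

General solution: y = Ce^(-3cos(x))
Applying IC y(0) = 3:
Particular solution: y = 3e^(3(1-cos(x)))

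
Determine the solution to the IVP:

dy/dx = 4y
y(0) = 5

General solution: y = Ce^(4x)
Applying IC y(0) = 5:
Particular solution: y = 5e^(4x)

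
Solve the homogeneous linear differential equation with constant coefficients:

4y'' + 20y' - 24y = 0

Characteristic equation: 4r² + 20r - 24 = 0
Divide by 4: r² + 5r - 6 = 0
Roots: r = 1, -6 (distinct real)
General solution: y = C₁e^x + C₂e^(-6x)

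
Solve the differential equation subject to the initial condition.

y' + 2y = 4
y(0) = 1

General solution: y = 2 + Ce^(-2x)
Applying y(0) = 1: C = 1 - 2 = -1
Particular solution: y = 2 - e^(-2x)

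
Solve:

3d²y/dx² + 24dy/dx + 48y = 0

Characteristic equation: 3r² + 24r + 48 = 0
Divide by 3: r² + 8r + 16 = 0
Factored: (r + 4)² = 0
Repeated root: r = -4
General solution: y = (C₁ + C₂x)e^(-4x)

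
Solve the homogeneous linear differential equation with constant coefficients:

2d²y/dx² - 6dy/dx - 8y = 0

Characteristic equation: 2r² - 6r - 8 = 0
Divide by 2: r² - 3r - 4 = 0
Roots: r = 4, -1 (distinct real)
General solution: y = C₁e^(4x) + C₂e^(-x)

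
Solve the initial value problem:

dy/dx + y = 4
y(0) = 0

General solution: y = 4 + Ce^(-x)
Applying y(0) = 0: C = 0 - 4 = -4
Particular solution: y = 4 - 4e^(-x)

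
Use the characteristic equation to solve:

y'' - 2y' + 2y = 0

Characteristic equation: r² - 2r + 2 = 0
Roots: r = 1 ± i (complex conjugates)
General solution: y = e^x(C₁cos(x) + C₂sin(x))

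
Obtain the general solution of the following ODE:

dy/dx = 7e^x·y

Separating variables and integrating:
ln|y| = 7e^x + C

General solution: y = Ce^(7e^x)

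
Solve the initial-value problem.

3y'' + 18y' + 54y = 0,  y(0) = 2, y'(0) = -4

General solution: y = e^(-3x)(C₁cos(3x) + C₂sin(3x))
Complex roots r = -3 ± 3i
Applying ICs: C₁ = 2, C₂ = 2/3
Particular solution: y = e^(-3x)(2cos(3x) + (2/3)sin(3x))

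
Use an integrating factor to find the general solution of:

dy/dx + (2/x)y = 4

Using integrating factor method:

General solution: y = (4/3)x + Cx^(-2)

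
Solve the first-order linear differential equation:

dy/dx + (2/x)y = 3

Using integrating factor method:

General solution: y = x + Cx^(-2)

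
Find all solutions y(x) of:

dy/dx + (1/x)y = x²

Using integrating factor method:

General solution: y = (1/4)x^3 + C/x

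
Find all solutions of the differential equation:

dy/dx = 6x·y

Separating variables and integrating:
ln|y| = 3x^2 + C

General solution: y = Ce^(3x^2)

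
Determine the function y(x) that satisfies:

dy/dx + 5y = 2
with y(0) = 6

General solution: y = 2/5 + Ce^(-5x)
Applying y(0) = 6: C = 6 - 2/5 = 28/5
Particular solution: y = 2/5 + (28/5)e^(-5x)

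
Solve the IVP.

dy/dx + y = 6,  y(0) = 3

General solution: y = 6 + Ce^(-x)
Applying y(0) = 3: C = 3 - 6 = -3
Particular solution: y = 6 - 3e^(-x)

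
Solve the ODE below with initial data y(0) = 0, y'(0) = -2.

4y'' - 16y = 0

General solution: y = C₁e^(2x) + C₂e^(-2x)
Applying ICs: C₁ = -1/2, C₂ = 1/2
Particular solution: y = -(1/2)e^(2x) + (1/2)e^(-2x)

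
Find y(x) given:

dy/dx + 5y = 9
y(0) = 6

General solution: y = 9/5 + Ce^(-5x)
Applying y(0) = 6: C = 6 - 9/5 = 21/5
Particular solution: y = 9/5 + (21/5)e^(-5x)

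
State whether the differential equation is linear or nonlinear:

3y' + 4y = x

Linear (y and its derivatives appear to the first power only, no products of y terms)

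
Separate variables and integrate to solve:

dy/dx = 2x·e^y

Separating variables and integrating:
-e^(-y) = x² + C

General solution: y = -ln(C - x²)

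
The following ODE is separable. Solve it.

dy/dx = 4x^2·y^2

Separating variables and integrating:
-1/y = 4x^3/3 + C

General solution: y^-1 = (-4/3)x^3 + C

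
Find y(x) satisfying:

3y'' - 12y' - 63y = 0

Characteristic equation: 3r² - 12r - 63 = 0
Divide by 3: r² - 4r - 21 = 0
Roots: r = 7, -3 (distinct real)
General solution: y = C₁e^(7x) + C₂e^(-3x)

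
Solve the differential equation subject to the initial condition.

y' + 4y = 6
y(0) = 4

General solution: y = 3/2 + Ce^(-4x)
Applying y(0) = 4: C = 4 - 3/2 = 5/2
Particular solution: y = 3/2 + (5/2)e^(-4x)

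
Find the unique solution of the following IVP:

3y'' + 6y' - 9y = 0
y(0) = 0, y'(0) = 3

General solution: y = C₁e^x + C₂e^(-3x)
Applying ICs: C₁ = 3/4, C₂ = -3/4
Particular solution: y = (3/4)e^x - (3/4)e^(-3x)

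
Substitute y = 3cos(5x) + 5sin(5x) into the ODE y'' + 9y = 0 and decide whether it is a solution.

Verification:
y'' = -75cos(5x) - 125sin(5x)
y'' + 9y ≠ 0 (frequency mismatch: got 25 instead of 9)

No, it is not a solution.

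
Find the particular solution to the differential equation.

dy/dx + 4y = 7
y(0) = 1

General solution: y = 7/4 + Ce^(-4x)
Applying y(0) = 1: C = 1 - 7/4 = -3/4
Particular solution: y = 7/4 - (3/4)e^(-4x)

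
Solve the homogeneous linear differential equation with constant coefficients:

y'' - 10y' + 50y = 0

Characteristic equation: r² - 10r + 50 = 0
Roots: r = 5 ± 5i (complex conjugates)
General solution: y = e^(5x)(C₁cos(5x) + C₂sin(5x))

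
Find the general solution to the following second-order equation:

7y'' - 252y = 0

Characteristic equation: 7r² - 252 = 0
Divide by 7: r² - 36 = 0
Roots: r = 6, -6 (distinct real)
General solution: y = C₁e^(6x) + C₂e^(-6x)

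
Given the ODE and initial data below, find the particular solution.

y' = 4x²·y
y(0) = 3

General solution: y = Ce^(4x³/3)
Applying IC y(0) = 3:
Particular solution: y = 3e^(4x³/3)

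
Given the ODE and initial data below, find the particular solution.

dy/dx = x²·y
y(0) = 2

General solution: y = Ce^(x³/3)
Applying IC y(0) = 2:
Particular solution: y = 2e^(x³/3)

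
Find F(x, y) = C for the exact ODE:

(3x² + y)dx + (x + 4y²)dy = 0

Verify exactness: ∂M/∂y = ∂N/∂x ✓
Find F(x,y) such that ∂F/∂x = M, ∂F/∂y = N
Solution: x³ + xy + 4y³/3 = C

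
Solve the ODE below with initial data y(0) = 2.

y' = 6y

General solution: y = Ce^(6x)
Applying IC y(0) = 2:
Particular solution: y = 2e^(6x)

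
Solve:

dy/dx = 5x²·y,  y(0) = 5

General solution: y = Ce^(5x³/3)
Applying IC y(0) = 5:
Particular solution: y = 5e^(5x³/3)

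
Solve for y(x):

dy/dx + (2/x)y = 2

Using integrating factor method:

General solution: y = (2/3)x + Cx^(-2)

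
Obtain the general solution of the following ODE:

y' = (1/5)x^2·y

Separating variables and integrating:
ln|y| = x^3/15 + C

General solution: y = Ce^(x^3/15)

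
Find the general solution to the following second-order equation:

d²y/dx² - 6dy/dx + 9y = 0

Characteristic equation: r² - 6r + 9 = 0
Factored: (r - 3)² = 0
Repeated root: r = 3
General solution: y = (C₁ + C₂x)e^(3x)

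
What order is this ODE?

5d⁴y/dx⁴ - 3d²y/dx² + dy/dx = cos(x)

The order is 4 (highest derivative is of order 4).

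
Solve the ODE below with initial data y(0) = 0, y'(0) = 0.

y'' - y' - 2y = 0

General solution: y = C₁e^(2x) + C₂e^(-x)
Applying ICs: C₁ = 0, C₂ = 0
Particular solution: y = 0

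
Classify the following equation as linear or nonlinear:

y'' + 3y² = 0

Nonlinear (y² term)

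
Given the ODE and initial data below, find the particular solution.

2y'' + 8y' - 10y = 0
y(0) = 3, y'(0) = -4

General solution: y = C₁e^x + C₂e^(-5x)
Applying ICs: C₁ = 11/6, C₂ = 7/6
Particular solution: y = (11/6)e^x + (7/6)e^(-5x)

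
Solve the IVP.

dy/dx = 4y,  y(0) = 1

General solution: y = Ce^(4x)
Applying IC y(0) = 1:
Particular solution: y = e^(4x)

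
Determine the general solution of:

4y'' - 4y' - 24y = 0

Characteristic equation: 4r² - 4r - 24 = 0
Divide by 4: r² - r - 6 = 0
Roots: r = 3, -2 (distinct real)
General solution: y = C₁e^(3x) + C₂e^(-2x)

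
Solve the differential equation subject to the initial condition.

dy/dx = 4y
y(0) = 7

General solution: y = Ce^(4x)
Applying IC y(0) = 7:
Particular solution: y = 7e^(4x)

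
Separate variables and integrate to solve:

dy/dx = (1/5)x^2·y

Separating variables and integrating:
ln|y| = x^3/15 + C

General solution: y = Ce^(x^3/15)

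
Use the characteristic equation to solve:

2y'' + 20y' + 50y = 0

Characteristic equation: 2r² + 20r + 50 = 0
Divide by 2: r² + 10r + 25 = 0
Factored: (r + 5)² = 0
Repeated root: r = -5
General solution: y = (C₁ + C₂x)e^(-5x)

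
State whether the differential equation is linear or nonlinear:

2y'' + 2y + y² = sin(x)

Nonlinear (y² term)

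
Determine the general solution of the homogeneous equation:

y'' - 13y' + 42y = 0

Characteristic equation: r² - 13r + 42 = 0
Roots: r = 6, 7 (distinct real)
General solution: y = C₁e^(6x) + C₂e^(7x)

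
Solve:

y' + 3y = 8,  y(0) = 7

General solution: y = 8/3 + Ce^(-3x)
Applying y(0) = 7: C = 7 - 8/3 = 13/3
Particular solution: y = 8/3 + (13/3)e^(-3x)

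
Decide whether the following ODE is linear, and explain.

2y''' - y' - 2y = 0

Linear (y and its derivatives appear to the first power only, no products of y terms)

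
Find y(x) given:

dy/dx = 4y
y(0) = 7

General solution: y = Ce^(4x)
Applying IC y(0) = 7:
Particular solution: y = 7e^(4x)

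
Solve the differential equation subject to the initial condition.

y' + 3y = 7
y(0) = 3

General solution: y = 7/3 + Ce^(-3x)
Applying y(0) = 3: C = 3 - 7/3 = 2/3
Particular solution: y = 7/3 + (2/3)e^(-3x)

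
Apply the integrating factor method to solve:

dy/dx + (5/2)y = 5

Using integrating factor method:

General solution: y = 2 + Ce^(-5x/2)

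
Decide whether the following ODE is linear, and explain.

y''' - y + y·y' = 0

Nonlinear (product y·y')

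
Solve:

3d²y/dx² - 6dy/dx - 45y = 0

Characteristic equation: 3r² - 6r - 45 = 0
Divide by 3: r² - 2r - 15 = 0
Roots: r = 5, -3 (distinct real)
General solution: y = C₁e^(5x) + C₂e^(-3x)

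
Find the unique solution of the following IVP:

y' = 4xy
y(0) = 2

General solution: y = Ce^(2x²)
Applying IC y(0) = 2:
Particular solution: y = 2e^(2x²)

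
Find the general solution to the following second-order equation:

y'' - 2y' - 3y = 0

Characteristic equation: r² - 2r - 3 = 0
Roots: r = 3, -1 (distinct real)
General solution: y = C₁e^(3x) + C₂e^(-x)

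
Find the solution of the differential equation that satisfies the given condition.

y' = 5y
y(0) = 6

General solution: y = Ce^(5x)
Applying IC y(0) = 6:
Particular solution: y = 6e^(5x)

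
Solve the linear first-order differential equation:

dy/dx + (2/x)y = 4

Using integrating factor method:

General solution: y = (4/3)x + Cx^(-2)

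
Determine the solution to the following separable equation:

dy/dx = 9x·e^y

Separating variables and integrating:
-e^(-y) = 9x²/2 + C

General solution: y = -ln(C - 9x²/2)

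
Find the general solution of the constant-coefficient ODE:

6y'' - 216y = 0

Characteristic equation: 6r² - 216 = 0
Divide by 6: r² - 36 = 0
Roots: r = 6, -6 (distinct real)
General solution: y = C₁e^(6x) + C₂e^(-6x)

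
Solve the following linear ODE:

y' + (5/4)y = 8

Using integrating factor method:

General solution: y = 32/5 + Ce^(-5x/4)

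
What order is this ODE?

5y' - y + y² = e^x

The order is 1 (highest derivative is of order 1).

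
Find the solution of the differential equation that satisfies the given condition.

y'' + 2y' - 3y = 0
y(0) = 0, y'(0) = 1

General solution: y = C₁e^x + C₂e^(-3x)
Applying ICs: C₁ = 1/4, C₂ = -1/4
Particular solution: y = (1/4)e^x - (1/4)e^(-3x)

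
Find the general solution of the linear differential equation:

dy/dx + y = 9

Using integrating factor method:

General solution: y = 9 + Ce^(-x)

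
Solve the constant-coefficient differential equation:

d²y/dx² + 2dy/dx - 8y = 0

Characteristic equation: r² + 2r - 8 = 0
Roots: r = 2, -4 (distinct real)
General solution: y = C₁e^(2x) + C₂e^(-4x)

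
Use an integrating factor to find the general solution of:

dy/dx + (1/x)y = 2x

Using integrating factor method:

General solution: y = (2/3)x^2 + C/x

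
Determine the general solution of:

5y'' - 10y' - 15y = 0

Characteristic equation: 5r² - 10r - 15 = 0
Divide by 5: r² - 2r - 3 = 0
Roots: r = 3, -1 (distinct real)
General solution: y = C₁e^(3x) + C₂e^(-x)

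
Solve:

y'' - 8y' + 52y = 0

Characteristic equation: r² - 8r + 52 = 0
Roots: r = 4 ± 6i (complex conjugates)
General solution: y = e^(4x)(C₁cos(6x) + C₂sin(6x))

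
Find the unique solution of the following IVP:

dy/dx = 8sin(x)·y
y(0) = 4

General solution: y = Ce^(-8cos(x))
Applying IC y(0) = 4:
Particular solution: y = 4e^(8(1-cos(x)))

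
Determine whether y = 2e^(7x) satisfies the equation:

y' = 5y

Verification:
y = 2e^(7x)
y' = 14e^(7x)
But 5y = 10e^(7x)
y' ≠ 5y — the derivative does not match

No, it is not a solution.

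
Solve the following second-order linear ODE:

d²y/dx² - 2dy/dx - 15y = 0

Characteristic equation: r² - 2r - 15 = 0
Roots: r = 5, -3 (distinct real)
General solution: y = C₁e^(5x) + C₂e^(-3x)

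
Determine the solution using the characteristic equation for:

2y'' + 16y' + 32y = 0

Characteristic equation: 2r² + 16r + 32 = 0
Divide by 2: r² + 8r + 16 = 0
Factored: (r + 4)² = 0
Repeated root: r = -4
General solution: y = (C₁ + C₂x)e^(-4x)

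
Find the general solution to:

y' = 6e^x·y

Separating variables and integrating:
ln|y| = 6e^x + C

General solution: y = Ce^(6e^x)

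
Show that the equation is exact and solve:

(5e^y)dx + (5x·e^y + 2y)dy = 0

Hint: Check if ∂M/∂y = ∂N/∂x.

Verify exactness: ∂M/∂y = ∂N/∂x ✓
Find F(x,y) such that ∂F/∂x = M, ∂F/∂y = N
Solution: 5x·e^y + y² = C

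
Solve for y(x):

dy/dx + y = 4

Using integrating factor method:

General solution: y = 4 + Ce^(-x)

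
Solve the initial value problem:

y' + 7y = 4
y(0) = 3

General solution: y = 4/7 + Ce^(-7x)
Applying y(0) = 3: C = 3 - 4/7 = 17/7
Particular solution: y = 4/7 + (17/7)e^(-7x)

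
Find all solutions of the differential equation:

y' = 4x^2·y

Separating variables and integrating:
ln|y| = 4x^3/3 + C

General solution: y = Ce^(4x^3/3)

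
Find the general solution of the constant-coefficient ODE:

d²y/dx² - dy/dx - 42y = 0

Characteristic equation: r² - r - 42 = 0
Roots: r = 7, -6 (distinct real)
General solution: y = C₁e^(7x) + C₂e^(-6x)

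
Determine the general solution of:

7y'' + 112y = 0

Characteristic equation: 7r² + 112 = 0
Divide by 7: r² + 16 = 0
Roots: r = ±4i (complex conjugates)
General solution: y = C₁cos(4x) + C₂sin(4x)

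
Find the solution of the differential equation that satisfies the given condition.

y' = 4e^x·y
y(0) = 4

General solution: y = Ce^(4e^x)
Applying IC y(0) = 4:
Particular solution: y = 4e^(4(e^x - 1))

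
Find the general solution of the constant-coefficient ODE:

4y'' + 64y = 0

Characteristic equation: 4r² + 64 = 0
Divide by 4: r² + 16 = 0
Roots: r = ±4i (complex conjugates)
General solution: y = C₁cos(4x) + C₂sin(4x)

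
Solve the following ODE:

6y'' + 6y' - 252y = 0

Characteristic equation: 6r² + 6r - 252 = 0
Divide by 6: r² + r - 42 = 0
Roots: r = 6, -7 (distinct real)
General solution: y = C₁e^(6x) + C₂e^(-7x)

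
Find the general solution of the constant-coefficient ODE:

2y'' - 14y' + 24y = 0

Characteristic equation: 2r² - 14r + 24 = 0
Divide by 2: r² - 7r + 12 = 0
Roots: r = 4, 3 (distinct real)
General solution: y = C₁e^(4x) + C₂e^(3x)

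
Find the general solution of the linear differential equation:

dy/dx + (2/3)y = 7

Using integrating factor method:

General solution: y = 21/2 + Ce^(-2x/3)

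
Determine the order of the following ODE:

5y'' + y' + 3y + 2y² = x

The order is 2 (highest derivative is of order 2).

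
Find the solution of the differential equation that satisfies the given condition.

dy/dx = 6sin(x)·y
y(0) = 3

General solution: y = Ce^(-6cos(x))
Applying IC y(0) = 3:
Particular solution: y = 3e^(6(1-cos(x)))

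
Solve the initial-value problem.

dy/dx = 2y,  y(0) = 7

General solution: y = Ce^(2x)
Applying IC y(0) = 7:
Particular solution: y = 7e^(2x)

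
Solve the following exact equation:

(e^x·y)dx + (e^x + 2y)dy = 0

Verify exactness: ∂M/∂y = ∂N/∂x ✓
Find F(x,y) such that ∂F/∂x = M, ∂F/∂y = N
Solution: e^x·y + y² = C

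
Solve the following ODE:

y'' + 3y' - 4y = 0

Characteristic equation: r² + 3r - 4 = 0
Roots: r = 1, -4 (distinct real)
General solution: y = C₁e^x + C₂e^(-4x)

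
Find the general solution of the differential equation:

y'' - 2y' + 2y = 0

Characteristic equation: r² - 2r + 2 = 0
Roots: r = 1 ± i (complex conjugates)
General solution: y = e^x(C₁cos(x) + C₂sin(x))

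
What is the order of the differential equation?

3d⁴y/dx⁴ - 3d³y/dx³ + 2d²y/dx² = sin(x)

The order is 4 (highest derivative is of order 4).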